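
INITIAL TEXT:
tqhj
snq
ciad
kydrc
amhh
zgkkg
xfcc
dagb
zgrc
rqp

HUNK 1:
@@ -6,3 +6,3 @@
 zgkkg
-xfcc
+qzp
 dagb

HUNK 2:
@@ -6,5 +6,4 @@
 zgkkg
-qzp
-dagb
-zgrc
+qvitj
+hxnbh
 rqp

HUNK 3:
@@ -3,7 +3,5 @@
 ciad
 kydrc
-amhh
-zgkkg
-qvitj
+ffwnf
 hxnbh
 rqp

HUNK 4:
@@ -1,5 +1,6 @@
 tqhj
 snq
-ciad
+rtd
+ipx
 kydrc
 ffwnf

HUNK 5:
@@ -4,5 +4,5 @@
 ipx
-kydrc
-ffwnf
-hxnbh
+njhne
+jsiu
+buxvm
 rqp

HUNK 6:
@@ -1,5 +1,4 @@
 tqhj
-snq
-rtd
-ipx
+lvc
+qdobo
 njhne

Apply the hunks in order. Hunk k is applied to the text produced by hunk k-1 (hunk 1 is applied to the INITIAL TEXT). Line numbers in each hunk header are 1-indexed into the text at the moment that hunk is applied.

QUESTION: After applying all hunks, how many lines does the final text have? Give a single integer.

Answer: 7

Derivation:
Hunk 1: at line 6 remove [xfcc] add [qzp] -> 10 lines: tqhj snq ciad kydrc amhh zgkkg qzp dagb zgrc rqp
Hunk 2: at line 6 remove [qzp,dagb,zgrc] add [qvitj,hxnbh] -> 9 lines: tqhj snq ciad kydrc amhh zgkkg qvitj hxnbh rqp
Hunk 3: at line 3 remove [amhh,zgkkg,qvitj] add [ffwnf] -> 7 lines: tqhj snq ciad kydrc ffwnf hxnbh rqp
Hunk 4: at line 1 remove [ciad] add [rtd,ipx] -> 8 lines: tqhj snq rtd ipx kydrc ffwnf hxnbh rqp
Hunk 5: at line 4 remove [kydrc,ffwnf,hxnbh] add [njhne,jsiu,buxvm] -> 8 lines: tqhj snq rtd ipx njhne jsiu buxvm rqp
Hunk 6: at line 1 remove [snq,rtd,ipx] add [lvc,qdobo] -> 7 lines: tqhj lvc qdobo njhne jsiu buxvm rqp
Final line count: 7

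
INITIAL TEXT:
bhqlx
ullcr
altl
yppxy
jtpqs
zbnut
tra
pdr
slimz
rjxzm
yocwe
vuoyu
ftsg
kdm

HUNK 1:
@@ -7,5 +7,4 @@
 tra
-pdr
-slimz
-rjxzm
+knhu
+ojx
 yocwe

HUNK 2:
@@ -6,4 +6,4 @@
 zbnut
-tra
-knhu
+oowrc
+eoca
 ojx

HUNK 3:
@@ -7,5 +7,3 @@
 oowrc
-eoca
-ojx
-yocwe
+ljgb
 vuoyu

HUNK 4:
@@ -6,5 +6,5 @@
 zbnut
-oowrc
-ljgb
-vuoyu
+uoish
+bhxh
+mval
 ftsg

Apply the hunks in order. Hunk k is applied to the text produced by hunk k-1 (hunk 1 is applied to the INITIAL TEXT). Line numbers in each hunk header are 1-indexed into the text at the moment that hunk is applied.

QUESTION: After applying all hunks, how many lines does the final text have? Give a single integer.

Answer: 11

Derivation:
Hunk 1: at line 7 remove [pdr,slimz,rjxzm] add [knhu,ojx] -> 13 lines: bhqlx ullcr altl yppxy jtpqs zbnut tra knhu ojx yocwe vuoyu ftsg kdm
Hunk 2: at line 6 remove [tra,knhu] add [oowrc,eoca] -> 13 lines: bhqlx ullcr altl yppxy jtpqs zbnut oowrc eoca ojx yocwe vuoyu ftsg kdm
Hunk 3: at line 7 remove [eoca,ojx,yocwe] add [ljgb] -> 11 lines: bhqlx ullcr altl yppxy jtpqs zbnut oowrc ljgb vuoyu ftsg kdm
Hunk 4: at line 6 remove [oowrc,ljgb,vuoyu] add [uoish,bhxh,mval] -> 11 lines: bhqlx ullcr altl yppxy jtpqs zbnut uoish bhxh mval ftsg kdm
Final line count: 11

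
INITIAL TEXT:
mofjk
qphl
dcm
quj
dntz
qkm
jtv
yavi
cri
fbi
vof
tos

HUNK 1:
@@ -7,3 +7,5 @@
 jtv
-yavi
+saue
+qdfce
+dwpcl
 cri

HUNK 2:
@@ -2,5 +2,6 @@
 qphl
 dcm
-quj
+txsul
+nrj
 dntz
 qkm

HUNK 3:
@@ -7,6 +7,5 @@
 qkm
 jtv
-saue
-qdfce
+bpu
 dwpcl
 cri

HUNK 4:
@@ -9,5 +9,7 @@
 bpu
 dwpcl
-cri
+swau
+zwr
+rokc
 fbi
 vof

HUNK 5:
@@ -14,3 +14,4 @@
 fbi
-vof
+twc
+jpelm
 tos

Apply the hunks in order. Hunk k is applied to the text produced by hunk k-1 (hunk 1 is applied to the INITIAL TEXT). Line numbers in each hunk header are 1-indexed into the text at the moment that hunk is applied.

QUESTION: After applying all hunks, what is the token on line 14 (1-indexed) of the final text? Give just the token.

Hunk 1: at line 7 remove [yavi] add [saue,qdfce,dwpcl] -> 14 lines: mofjk qphl dcm quj dntz qkm jtv saue qdfce dwpcl cri fbi vof tos
Hunk 2: at line 2 remove [quj] add [txsul,nrj] -> 15 lines: mofjk qphl dcm txsul nrj dntz qkm jtv saue qdfce dwpcl cri fbi vof tos
Hunk 3: at line 7 remove [saue,qdfce] add [bpu] -> 14 lines: mofjk qphl dcm txsul nrj dntz qkm jtv bpu dwpcl cri fbi vof tos
Hunk 4: at line 9 remove [cri] add [swau,zwr,rokc] -> 16 lines: mofjk qphl dcm txsul nrj dntz qkm jtv bpu dwpcl swau zwr rokc fbi vof tos
Hunk 5: at line 14 remove [vof] add [twc,jpelm] -> 17 lines: mofjk qphl dcm txsul nrj dntz qkm jtv bpu dwpcl swau zwr rokc fbi twc jpelm tos
Final line 14: fbi

Answer: fbi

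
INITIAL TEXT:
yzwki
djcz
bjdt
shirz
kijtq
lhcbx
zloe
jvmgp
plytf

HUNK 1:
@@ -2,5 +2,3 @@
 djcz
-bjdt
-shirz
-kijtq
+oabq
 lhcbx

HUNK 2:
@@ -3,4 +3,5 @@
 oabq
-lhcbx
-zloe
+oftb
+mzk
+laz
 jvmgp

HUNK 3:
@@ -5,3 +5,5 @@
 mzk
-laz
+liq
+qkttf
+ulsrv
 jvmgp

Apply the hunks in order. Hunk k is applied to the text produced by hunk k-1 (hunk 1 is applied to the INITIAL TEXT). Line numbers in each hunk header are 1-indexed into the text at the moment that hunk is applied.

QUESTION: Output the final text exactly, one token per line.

Hunk 1: at line 2 remove [bjdt,shirz,kijtq] add [oabq] -> 7 lines: yzwki djcz oabq lhcbx zloe jvmgp plytf
Hunk 2: at line 3 remove [lhcbx,zloe] add [oftb,mzk,laz] -> 8 lines: yzwki djcz oabq oftb mzk laz jvmgp plytf
Hunk 3: at line 5 remove [laz] add [liq,qkttf,ulsrv] -> 10 lines: yzwki djcz oabq oftb mzk liq qkttf ulsrv jvmgp plytf

Answer: yzwki
djcz
oabq
oftb
mzk
liq
qkttf
ulsrv
jvmgp
plytf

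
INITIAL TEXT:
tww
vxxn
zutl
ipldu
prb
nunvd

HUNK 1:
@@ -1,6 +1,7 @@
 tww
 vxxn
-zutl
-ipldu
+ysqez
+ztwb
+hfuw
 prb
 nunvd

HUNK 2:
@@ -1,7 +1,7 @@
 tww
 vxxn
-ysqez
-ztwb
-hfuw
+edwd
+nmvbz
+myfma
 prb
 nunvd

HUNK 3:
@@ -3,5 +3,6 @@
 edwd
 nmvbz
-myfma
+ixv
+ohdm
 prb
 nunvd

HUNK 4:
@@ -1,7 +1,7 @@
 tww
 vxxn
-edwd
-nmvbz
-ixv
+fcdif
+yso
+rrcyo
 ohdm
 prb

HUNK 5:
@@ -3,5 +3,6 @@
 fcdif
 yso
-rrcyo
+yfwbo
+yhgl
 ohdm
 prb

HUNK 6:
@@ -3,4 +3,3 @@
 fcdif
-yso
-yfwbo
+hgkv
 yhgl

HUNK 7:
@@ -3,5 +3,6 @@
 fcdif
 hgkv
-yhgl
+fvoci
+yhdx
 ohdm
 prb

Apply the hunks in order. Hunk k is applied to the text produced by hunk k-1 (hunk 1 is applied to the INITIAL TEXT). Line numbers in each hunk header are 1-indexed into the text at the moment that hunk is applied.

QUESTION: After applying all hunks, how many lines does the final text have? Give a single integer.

Hunk 1: at line 1 remove [zutl,ipldu] add [ysqez,ztwb,hfuw] -> 7 lines: tww vxxn ysqez ztwb hfuw prb nunvd
Hunk 2: at line 1 remove [ysqez,ztwb,hfuw] add [edwd,nmvbz,myfma] -> 7 lines: tww vxxn edwd nmvbz myfma prb nunvd
Hunk 3: at line 3 remove [myfma] add [ixv,ohdm] -> 8 lines: tww vxxn edwd nmvbz ixv ohdm prb nunvd
Hunk 4: at line 1 remove [edwd,nmvbz,ixv] add [fcdif,yso,rrcyo] -> 8 lines: tww vxxn fcdif yso rrcyo ohdm prb nunvd
Hunk 5: at line 3 remove [rrcyo] add [yfwbo,yhgl] -> 9 lines: tww vxxn fcdif yso yfwbo yhgl ohdm prb nunvd
Hunk 6: at line 3 remove [yso,yfwbo] add [hgkv] -> 8 lines: tww vxxn fcdif hgkv yhgl ohdm prb nunvd
Hunk 7: at line 3 remove [yhgl] add [fvoci,yhdx] -> 9 lines: tww vxxn fcdif hgkv fvoci yhdx ohdm prb nunvd
Final line count: 9

Answer: 9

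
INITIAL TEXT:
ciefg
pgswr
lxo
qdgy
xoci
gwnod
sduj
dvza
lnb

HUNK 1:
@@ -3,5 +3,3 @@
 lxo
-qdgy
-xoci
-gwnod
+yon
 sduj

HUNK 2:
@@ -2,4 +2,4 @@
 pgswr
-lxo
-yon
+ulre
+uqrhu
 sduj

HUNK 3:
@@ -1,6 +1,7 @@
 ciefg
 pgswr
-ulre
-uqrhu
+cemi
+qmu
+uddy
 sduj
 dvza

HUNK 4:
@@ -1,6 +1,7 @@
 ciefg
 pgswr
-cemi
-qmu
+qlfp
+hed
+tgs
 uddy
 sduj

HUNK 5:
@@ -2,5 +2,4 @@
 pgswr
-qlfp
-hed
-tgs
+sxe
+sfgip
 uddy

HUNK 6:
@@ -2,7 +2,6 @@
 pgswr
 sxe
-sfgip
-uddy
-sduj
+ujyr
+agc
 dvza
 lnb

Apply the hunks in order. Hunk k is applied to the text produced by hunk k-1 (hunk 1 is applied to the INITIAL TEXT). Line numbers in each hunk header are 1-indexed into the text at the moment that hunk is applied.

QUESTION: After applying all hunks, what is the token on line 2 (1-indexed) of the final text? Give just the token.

Answer: pgswr

Derivation:
Hunk 1: at line 3 remove [qdgy,xoci,gwnod] add [yon] -> 7 lines: ciefg pgswr lxo yon sduj dvza lnb
Hunk 2: at line 2 remove [lxo,yon] add [ulre,uqrhu] -> 7 lines: ciefg pgswr ulre uqrhu sduj dvza lnb
Hunk 3: at line 1 remove [ulre,uqrhu] add [cemi,qmu,uddy] -> 8 lines: ciefg pgswr cemi qmu uddy sduj dvza lnb
Hunk 4: at line 1 remove [cemi,qmu] add [qlfp,hed,tgs] -> 9 lines: ciefg pgswr qlfp hed tgs uddy sduj dvza lnb
Hunk 5: at line 2 remove [qlfp,hed,tgs] add [sxe,sfgip] -> 8 lines: ciefg pgswr sxe sfgip uddy sduj dvza lnb
Hunk 6: at line 2 remove [sfgip,uddy,sduj] add [ujyr,agc] -> 7 lines: ciefg pgswr sxe ujyr agc dvza lnb
Final line 2: pgswr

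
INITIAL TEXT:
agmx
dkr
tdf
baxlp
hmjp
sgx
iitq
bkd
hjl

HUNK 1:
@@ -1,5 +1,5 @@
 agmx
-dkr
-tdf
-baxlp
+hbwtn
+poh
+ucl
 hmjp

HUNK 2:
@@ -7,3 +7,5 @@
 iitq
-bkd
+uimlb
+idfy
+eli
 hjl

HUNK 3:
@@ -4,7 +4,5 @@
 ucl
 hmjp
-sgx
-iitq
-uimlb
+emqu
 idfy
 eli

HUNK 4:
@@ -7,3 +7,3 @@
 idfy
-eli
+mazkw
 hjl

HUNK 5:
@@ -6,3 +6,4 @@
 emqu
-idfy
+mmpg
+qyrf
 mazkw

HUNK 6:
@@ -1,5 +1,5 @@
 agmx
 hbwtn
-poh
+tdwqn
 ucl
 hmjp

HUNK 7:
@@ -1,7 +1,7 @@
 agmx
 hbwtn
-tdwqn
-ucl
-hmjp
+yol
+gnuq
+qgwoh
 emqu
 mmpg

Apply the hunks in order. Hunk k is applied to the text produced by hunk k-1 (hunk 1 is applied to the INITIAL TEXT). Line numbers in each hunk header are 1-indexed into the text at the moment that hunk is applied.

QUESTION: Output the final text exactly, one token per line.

Answer: agmx
hbwtn
yol
gnuq
qgwoh
emqu
mmpg
qyrf
mazkw
hjl

Derivation:
Hunk 1: at line 1 remove [dkr,tdf,baxlp] add [hbwtn,poh,ucl] -> 9 lines: agmx hbwtn poh ucl hmjp sgx iitq bkd hjl
Hunk 2: at line 7 remove [bkd] add [uimlb,idfy,eli] -> 11 lines: agmx hbwtn poh ucl hmjp sgx iitq uimlb idfy eli hjl
Hunk 3: at line 4 remove [sgx,iitq,uimlb] add [emqu] -> 9 lines: agmx hbwtn poh ucl hmjp emqu idfy eli hjl
Hunk 4: at line 7 remove [eli] add [mazkw] -> 9 lines: agmx hbwtn poh ucl hmjp emqu idfy mazkw hjl
Hunk 5: at line 6 remove [idfy] add [mmpg,qyrf] -> 10 lines: agmx hbwtn poh ucl hmjp emqu mmpg qyrf mazkw hjl
Hunk 6: at line 1 remove [poh] add [tdwqn] -> 10 lines: agmx hbwtn tdwqn ucl hmjp emqu mmpg qyrf mazkw hjl
Hunk 7: at line 1 remove [tdwqn,ucl,hmjp] add [yol,gnuq,qgwoh] -> 10 lines: agmx hbwtn yol gnuq qgwoh emqu mmpg qyrf mazkw hjl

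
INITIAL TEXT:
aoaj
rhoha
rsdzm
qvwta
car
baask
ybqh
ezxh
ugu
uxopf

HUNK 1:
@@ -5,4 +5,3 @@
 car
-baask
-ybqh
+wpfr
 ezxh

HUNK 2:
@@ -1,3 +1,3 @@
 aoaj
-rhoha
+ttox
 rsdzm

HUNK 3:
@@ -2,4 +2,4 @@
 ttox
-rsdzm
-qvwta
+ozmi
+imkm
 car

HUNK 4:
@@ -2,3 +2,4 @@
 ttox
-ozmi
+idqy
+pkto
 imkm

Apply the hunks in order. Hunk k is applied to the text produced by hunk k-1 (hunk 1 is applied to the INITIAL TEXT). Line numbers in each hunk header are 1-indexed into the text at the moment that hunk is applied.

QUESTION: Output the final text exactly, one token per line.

Hunk 1: at line 5 remove [baask,ybqh] add [wpfr] -> 9 lines: aoaj rhoha rsdzm qvwta car wpfr ezxh ugu uxopf
Hunk 2: at line 1 remove [rhoha] add [ttox] -> 9 lines: aoaj ttox rsdzm qvwta car wpfr ezxh ugu uxopf
Hunk 3: at line 2 remove [rsdzm,qvwta] add [ozmi,imkm] -> 9 lines: aoaj ttox ozmi imkm car wpfr ezxh ugu uxopf
Hunk 4: at line 2 remove [ozmi] add [idqy,pkto] -> 10 lines: aoaj ttox idqy pkto imkm car wpfr ezxh ugu uxopf

Answer: aoaj
ttox
idqy
pkto
imkm
car
wpfr
ezxh
ugu
uxopf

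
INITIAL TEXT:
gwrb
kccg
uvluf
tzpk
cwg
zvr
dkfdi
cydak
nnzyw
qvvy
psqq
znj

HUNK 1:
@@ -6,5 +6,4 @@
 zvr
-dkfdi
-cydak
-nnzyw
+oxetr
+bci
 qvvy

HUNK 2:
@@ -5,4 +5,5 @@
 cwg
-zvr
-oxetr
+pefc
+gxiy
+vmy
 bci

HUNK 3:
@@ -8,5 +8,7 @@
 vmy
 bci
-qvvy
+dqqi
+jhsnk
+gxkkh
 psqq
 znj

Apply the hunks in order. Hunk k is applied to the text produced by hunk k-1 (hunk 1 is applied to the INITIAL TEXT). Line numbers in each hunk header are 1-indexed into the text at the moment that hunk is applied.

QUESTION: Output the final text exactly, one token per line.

Hunk 1: at line 6 remove [dkfdi,cydak,nnzyw] add [oxetr,bci] -> 11 lines: gwrb kccg uvluf tzpk cwg zvr oxetr bci qvvy psqq znj
Hunk 2: at line 5 remove [zvr,oxetr] add [pefc,gxiy,vmy] -> 12 lines: gwrb kccg uvluf tzpk cwg pefc gxiy vmy bci qvvy psqq znj
Hunk 3: at line 8 remove [qvvy] add [dqqi,jhsnk,gxkkh] -> 14 lines: gwrb kccg uvluf tzpk cwg pefc gxiy vmy bci dqqi jhsnk gxkkh psqq znj

Answer: gwrb
kccg
uvluf
tzpk
cwg
pefc
gxiy
vmy
bci
dqqi
jhsnk
gxkkh
psqq
znj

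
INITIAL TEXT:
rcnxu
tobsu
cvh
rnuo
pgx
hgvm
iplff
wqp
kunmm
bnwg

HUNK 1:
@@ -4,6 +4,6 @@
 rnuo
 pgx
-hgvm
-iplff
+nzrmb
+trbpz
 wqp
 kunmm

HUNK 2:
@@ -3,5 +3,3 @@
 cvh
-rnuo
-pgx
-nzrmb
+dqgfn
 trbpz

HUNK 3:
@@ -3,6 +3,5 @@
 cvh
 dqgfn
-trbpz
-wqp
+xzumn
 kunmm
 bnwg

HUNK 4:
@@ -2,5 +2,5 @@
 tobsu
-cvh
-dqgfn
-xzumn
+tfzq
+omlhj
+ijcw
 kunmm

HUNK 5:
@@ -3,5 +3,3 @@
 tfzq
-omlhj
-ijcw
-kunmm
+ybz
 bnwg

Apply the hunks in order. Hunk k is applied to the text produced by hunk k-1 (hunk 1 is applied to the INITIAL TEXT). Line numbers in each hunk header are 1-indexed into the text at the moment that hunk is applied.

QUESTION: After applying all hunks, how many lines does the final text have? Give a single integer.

Hunk 1: at line 4 remove [hgvm,iplff] add [nzrmb,trbpz] -> 10 lines: rcnxu tobsu cvh rnuo pgx nzrmb trbpz wqp kunmm bnwg
Hunk 2: at line 3 remove [rnuo,pgx,nzrmb] add [dqgfn] -> 8 lines: rcnxu tobsu cvh dqgfn trbpz wqp kunmm bnwg
Hunk 3: at line 3 remove [trbpz,wqp] add [xzumn] -> 7 lines: rcnxu tobsu cvh dqgfn xzumn kunmm bnwg
Hunk 4: at line 2 remove [cvh,dqgfn,xzumn] add [tfzq,omlhj,ijcw] -> 7 lines: rcnxu tobsu tfzq omlhj ijcw kunmm bnwg
Hunk 5: at line 3 remove [omlhj,ijcw,kunmm] add [ybz] -> 5 lines: rcnxu tobsu tfzq ybz bnwg
Final line count: 5

Answer: 5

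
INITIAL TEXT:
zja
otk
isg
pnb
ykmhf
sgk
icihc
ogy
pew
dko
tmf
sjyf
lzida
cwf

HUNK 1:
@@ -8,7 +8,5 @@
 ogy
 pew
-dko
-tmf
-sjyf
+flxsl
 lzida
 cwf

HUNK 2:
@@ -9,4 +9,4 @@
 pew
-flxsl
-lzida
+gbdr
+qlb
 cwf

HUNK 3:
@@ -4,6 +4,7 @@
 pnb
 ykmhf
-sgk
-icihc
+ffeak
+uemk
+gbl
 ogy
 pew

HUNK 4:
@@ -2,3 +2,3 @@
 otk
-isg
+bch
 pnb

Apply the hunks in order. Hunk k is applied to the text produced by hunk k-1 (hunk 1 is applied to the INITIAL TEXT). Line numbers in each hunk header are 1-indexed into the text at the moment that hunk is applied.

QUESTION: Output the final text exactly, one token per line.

Hunk 1: at line 8 remove [dko,tmf,sjyf] add [flxsl] -> 12 lines: zja otk isg pnb ykmhf sgk icihc ogy pew flxsl lzida cwf
Hunk 2: at line 9 remove [flxsl,lzida] add [gbdr,qlb] -> 12 lines: zja otk isg pnb ykmhf sgk icihc ogy pew gbdr qlb cwf
Hunk 3: at line 4 remove [sgk,icihc] add [ffeak,uemk,gbl] -> 13 lines: zja otk isg pnb ykmhf ffeak uemk gbl ogy pew gbdr qlb cwf
Hunk 4: at line 2 remove [isg] add [bch] -> 13 lines: zja otk bch pnb ykmhf ffeak uemk gbl ogy pew gbdr qlb cwf

Answer: zja
otk
bch
pnb
ykmhf
ffeak
uemk
gbl
ogy
pew
gbdr
qlb
cwf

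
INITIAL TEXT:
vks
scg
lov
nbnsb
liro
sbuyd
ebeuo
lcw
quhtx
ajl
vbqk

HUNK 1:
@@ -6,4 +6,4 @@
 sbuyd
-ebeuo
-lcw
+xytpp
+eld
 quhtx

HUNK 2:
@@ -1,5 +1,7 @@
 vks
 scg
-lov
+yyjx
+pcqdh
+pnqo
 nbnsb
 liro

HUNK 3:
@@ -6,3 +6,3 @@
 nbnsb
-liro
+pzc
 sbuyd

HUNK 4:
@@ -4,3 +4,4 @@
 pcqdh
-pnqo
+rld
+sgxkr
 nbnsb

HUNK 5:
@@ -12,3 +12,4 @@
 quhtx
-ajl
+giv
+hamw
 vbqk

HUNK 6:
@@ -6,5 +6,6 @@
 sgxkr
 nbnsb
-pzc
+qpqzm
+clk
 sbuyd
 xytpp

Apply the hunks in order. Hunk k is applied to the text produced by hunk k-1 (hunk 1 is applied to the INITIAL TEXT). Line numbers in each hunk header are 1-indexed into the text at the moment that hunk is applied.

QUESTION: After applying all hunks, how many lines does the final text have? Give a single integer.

Answer: 16

Derivation:
Hunk 1: at line 6 remove [ebeuo,lcw] add [xytpp,eld] -> 11 lines: vks scg lov nbnsb liro sbuyd xytpp eld quhtx ajl vbqk
Hunk 2: at line 1 remove [lov] add [yyjx,pcqdh,pnqo] -> 13 lines: vks scg yyjx pcqdh pnqo nbnsb liro sbuyd xytpp eld quhtx ajl vbqk
Hunk 3: at line 6 remove [liro] add [pzc] -> 13 lines: vks scg yyjx pcqdh pnqo nbnsb pzc sbuyd xytpp eld quhtx ajl vbqk
Hunk 4: at line 4 remove [pnqo] add [rld,sgxkr] -> 14 lines: vks scg yyjx pcqdh rld sgxkr nbnsb pzc sbuyd xytpp eld quhtx ajl vbqk
Hunk 5: at line 12 remove [ajl] add [giv,hamw] -> 15 lines: vks scg yyjx pcqdh rld sgxkr nbnsb pzc sbuyd xytpp eld quhtx giv hamw vbqk
Hunk 6: at line 6 remove [pzc] add [qpqzm,clk] -> 16 lines: vks scg yyjx pcqdh rld sgxkr nbnsb qpqzm clk sbuyd xytpp eld quhtx giv hamw vbqk
Final line count: 16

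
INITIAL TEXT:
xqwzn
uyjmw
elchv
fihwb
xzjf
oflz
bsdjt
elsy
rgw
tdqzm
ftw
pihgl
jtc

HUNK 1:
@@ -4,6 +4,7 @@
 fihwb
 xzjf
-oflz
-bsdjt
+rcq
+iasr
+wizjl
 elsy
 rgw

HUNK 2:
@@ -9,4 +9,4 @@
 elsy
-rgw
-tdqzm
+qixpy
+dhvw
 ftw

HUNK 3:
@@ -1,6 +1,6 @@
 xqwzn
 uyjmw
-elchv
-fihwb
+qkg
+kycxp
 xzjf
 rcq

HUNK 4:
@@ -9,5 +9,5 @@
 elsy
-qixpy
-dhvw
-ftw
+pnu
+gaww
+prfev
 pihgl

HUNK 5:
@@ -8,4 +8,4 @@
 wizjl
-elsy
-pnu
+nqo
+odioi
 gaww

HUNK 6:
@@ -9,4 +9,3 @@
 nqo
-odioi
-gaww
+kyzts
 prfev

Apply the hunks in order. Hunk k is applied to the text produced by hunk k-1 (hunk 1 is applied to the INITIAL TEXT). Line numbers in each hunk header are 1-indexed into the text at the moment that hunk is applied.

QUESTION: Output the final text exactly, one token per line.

Answer: xqwzn
uyjmw
qkg
kycxp
xzjf
rcq
iasr
wizjl
nqo
kyzts
prfev
pihgl
jtc

Derivation:
Hunk 1: at line 4 remove [oflz,bsdjt] add [rcq,iasr,wizjl] -> 14 lines: xqwzn uyjmw elchv fihwb xzjf rcq iasr wizjl elsy rgw tdqzm ftw pihgl jtc
Hunk 2: at line 9 remove [rgw,tdqzm] add [qixpy,dhvw] -> 14 lines: xqwzn uyjmw elchv fihwb xzjf rcq iasr wizjl elsy qixpy dhvw ftw pihgl jtc
Hunk 3: at line 1 remove [elchv,fihwb] add [qkg,kycxp] -> 14 lines: xqwzn uyjmw qkg kycxp xzjf rcq iasr wizjl elsy qixpy dhvw ftw pihgl jtc
Hunk 4: at line 9 remove [qixpy,dhvw,ftw] add [pnu,gaww,prfev] -> 14 lines: xqwzn uyjmw qkg kycxp xzjf rcq iasr wizjl elsy pnu gaww prfev pihgl jtc
Hunk 5: at line 8 remove [elsy,pnu] add [nqo,odioi] -> 14 lines: xqwzn uyjmw qkg kycxp xzjf rcq iasr wizjl nqo odioi gaww prfev pihgl jtc
Hunk 6: at line 9 remove [odioi,gaww] add [kyzts] -> 13 lines: xqwzn uyjmw qkg kycxp xzjf rcq iasr wizjl nqo kyzts prfev pihgl jtc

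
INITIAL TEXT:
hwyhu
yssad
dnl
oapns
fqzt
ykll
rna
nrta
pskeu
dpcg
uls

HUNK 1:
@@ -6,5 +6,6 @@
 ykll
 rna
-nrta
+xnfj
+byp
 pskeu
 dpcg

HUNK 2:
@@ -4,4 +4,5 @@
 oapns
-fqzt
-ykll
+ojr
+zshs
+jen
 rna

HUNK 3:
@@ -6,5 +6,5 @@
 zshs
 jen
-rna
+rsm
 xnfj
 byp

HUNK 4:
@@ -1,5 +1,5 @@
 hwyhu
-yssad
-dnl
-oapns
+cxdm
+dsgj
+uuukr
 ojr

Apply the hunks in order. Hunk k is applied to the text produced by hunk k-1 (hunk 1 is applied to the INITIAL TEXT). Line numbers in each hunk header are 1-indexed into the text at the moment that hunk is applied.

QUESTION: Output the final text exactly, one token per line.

Hunk 1: at line 6 remove [nrta] add [xnfj,byp] -> 12 lines: hwyhu yssad dnl oapns fqzt ykll rna xnfj byp pskeu dpcg uls
Hunk 2: at line 4 remove [fqzt,ykll] add [ojr,zshs,jen] -> 13 lines: hwyhu yssad dnl oapns ojr zshs jen rna xnfj byp pskeu dpcg uls
Hunk 3: at line 6 remove [rna] add [rsm] -> 13 lines: hwyhu yssad dnl oapns ojr zshs jen rsm xnfj byp pskeu dpcg uls
Hunk 4: at line 1 remove [yssad,dnl,oapns] add [cxdm,dsgj,uuukr] -> 13 lines: hwyhu cxdm dsgj uuukr ojr zshs jen rsm xnfj byp pskeu dpcg uls

Answer: hwyhu
cxdm
dsgj
uuukr
ojr
zshs
jen
rsm
xnfj
byp
pskeu
dpcg
uls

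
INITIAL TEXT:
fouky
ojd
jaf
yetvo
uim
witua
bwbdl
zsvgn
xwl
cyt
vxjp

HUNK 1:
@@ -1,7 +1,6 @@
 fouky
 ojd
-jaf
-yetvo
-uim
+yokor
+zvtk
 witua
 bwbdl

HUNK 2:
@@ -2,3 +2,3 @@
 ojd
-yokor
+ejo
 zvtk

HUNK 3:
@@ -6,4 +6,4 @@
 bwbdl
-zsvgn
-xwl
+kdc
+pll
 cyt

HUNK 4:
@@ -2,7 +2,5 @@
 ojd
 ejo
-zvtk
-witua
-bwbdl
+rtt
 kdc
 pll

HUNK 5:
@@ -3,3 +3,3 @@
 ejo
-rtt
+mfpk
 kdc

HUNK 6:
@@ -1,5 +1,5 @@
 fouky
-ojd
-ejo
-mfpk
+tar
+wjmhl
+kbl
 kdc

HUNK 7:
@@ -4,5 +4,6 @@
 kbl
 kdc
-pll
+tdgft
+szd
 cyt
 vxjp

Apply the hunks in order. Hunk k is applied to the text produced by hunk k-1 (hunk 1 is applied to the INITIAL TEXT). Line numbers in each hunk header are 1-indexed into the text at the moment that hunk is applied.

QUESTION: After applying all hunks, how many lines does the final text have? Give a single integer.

Hunk 1: at line 1 remove [jaf,yetvo,uim] add [yokor,zvtk] -> 10 lines: fouky ojd yokor zvtk witua bwbdl zsvgn xwl cyt vxjp
Hunk 2: at line 2 remove [yokor] add [ejo] -> 10 lines: fouky ojd ejo zvtk witua bwbdl zsvgn xwl cyt vxjp
Hunk 3: at line 6 remove [zsvgn,xwl] add [kdc,pll] -> 10 lines: fouky ojd ejo zvtk witua bwbdl kdc pll cyt vxjp
Hunk 4: at line 2 remove [zvtk,witua,bwbdl] add [rtt] -> 8 lines: fouky ojd ejo rtt kdc pll cyt vxjp
Hunk 5: at line 3 remove [rtt] add [mfpk] -> 8 lines: fouky ojd ejo mfpk kdc pll cyt vxjp
Hunk 6: at line 1 remove [ojd,ejo,mfpk] add [tar,wjmhl,kbl] -> 8 lines: fouky tar wjmhl kbl kdc pll cyt vxjp
Hunk 7: at line 4 remove [pll] add [tdgft,szd] -> 9 lines: fouky tar wjmhl kbl kdc tdgft szd cyt vxjp
Final line count: 9

Answer: 9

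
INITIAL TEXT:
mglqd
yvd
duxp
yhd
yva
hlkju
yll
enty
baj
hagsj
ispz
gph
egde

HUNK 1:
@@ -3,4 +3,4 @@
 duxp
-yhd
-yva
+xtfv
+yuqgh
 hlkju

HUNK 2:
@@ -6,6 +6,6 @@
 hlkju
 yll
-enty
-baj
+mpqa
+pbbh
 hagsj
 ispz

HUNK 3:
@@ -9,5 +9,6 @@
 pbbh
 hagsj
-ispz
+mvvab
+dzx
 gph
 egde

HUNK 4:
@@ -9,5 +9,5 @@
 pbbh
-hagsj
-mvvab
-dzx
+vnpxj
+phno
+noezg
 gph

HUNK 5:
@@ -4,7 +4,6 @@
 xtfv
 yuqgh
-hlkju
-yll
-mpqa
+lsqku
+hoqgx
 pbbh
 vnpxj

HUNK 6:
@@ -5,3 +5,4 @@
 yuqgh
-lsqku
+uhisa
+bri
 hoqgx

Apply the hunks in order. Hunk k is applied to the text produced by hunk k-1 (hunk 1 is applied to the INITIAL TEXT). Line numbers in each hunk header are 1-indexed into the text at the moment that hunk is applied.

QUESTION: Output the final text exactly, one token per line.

Hunk 1: at line 3 remove [yhd,yva] add [xtfv,yuqgh] -> 13 lines: mglqd yvd duxp xtfv yuqgh hlkju yll enty baj hagsj ispz gph egde
Hunk 2: at line 6 remove [enty,baj] add [mpqa,pbbh] -> 13 lines: mglqd yvd duxp xtfv yuqgh hlkju yll mpqa pbbh hagsj ispz gph egde
Hunk 3: at line 9 remove [ispz] add [mvvab,dzx] -> 14 lines: mglqd yvd duxp xtfv yuqgh hlkju yll mpqa pbbh hagsj mvvab dzx gph egde
Hunk 4: at line 9 remove [hagsj,mvvab,dzx] add [vnpxj,phno,noezg] -> 14 lines: mglqd yvd duxp xtfv yuqgh hlkju yll mpqa pbbh vnpxj phno noezg gph egde
Hunk 5: at line 4 remove [hlkju,yll,mpqa] add [lsqku,hoqgx] -> 13 lines: mglqd yvd duxp xtfv yuqgh lsqku hoqgx pbbh vnpxj phno noezg gph egde
Hunk 6: at line 5 remove [lsqku] add [uhisa,bri] -> 14 lines: mglqd yvd duxp xtfv yuqgh uhisa bri hoqgx pbbh vnpxj phno noezg gph egde

Answer: mglqd
yvd
duxp
xtfv
yuqgh
uhisa
bri
hoqgx
pbbh
vnpxj
phno
noezg
gph
egde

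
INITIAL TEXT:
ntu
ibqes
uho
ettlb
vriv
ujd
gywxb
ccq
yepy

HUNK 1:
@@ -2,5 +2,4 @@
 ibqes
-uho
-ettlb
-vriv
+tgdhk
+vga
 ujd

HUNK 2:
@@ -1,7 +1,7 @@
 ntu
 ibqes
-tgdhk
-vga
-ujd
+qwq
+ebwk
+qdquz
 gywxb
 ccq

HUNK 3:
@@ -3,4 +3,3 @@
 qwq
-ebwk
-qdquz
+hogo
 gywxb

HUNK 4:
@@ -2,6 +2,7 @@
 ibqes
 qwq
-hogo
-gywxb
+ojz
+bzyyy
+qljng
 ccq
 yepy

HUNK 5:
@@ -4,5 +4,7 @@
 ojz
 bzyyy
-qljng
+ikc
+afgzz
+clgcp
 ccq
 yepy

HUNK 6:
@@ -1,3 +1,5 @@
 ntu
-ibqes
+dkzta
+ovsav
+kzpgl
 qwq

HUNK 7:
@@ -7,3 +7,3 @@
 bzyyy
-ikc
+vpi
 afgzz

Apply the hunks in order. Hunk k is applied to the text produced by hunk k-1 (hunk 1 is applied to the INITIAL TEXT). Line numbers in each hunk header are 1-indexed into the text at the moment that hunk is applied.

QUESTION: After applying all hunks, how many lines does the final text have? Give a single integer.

Hunk 1: at line 2 remove [uho,ettlb,vriv] add [tgdhk,vga] -> 8 lines: ntu ibqes tgdhk vga ujd gywxb ccq yepy
Hunk 2: at line 1 remove [tgdhk,vga,ujd] add [qwq,ebwk,qdquz] -> 8 lines: ntu ibqes qwq ebwk qdquz gywxb ccq yepy
Hunk 3: at line 3 remove [ebwk,qdquz] add [hogo] -> 7 lines: ntu ibqes qwq hogo gywxb ccq yepy
Hunk 4: at line 2 remove [hogo,gywxb] add [ojz,bzyyy,qljng] -> 8 lines: ntu ibqes qwq ojz bzyyy qljng ccq yepy
Hunk 5: at line 4 remove [qljng] add [ikc,afgzz,clgcp] -> 10 lines: ntu ibqes qwq ojz bzyyy ikc afgzz clgcp ccq yepy
Hunk 6: at line 1 remove [ibqes] add [dkzta,ovsav,kzpgl] -> 12 lines: ntu dkzta ovsav kzpgl qwq ojz bzyyy ikc afgzz clgcp ccq yepy
Hunk 7: at line 7 remove [ikc] add [vpi] -> 12 lines: ntu dkzta ovsav kzpgl qwq ojz bzyyy vpi afgzz clgcp ccq yepy
Final line count: 12

Answer: 12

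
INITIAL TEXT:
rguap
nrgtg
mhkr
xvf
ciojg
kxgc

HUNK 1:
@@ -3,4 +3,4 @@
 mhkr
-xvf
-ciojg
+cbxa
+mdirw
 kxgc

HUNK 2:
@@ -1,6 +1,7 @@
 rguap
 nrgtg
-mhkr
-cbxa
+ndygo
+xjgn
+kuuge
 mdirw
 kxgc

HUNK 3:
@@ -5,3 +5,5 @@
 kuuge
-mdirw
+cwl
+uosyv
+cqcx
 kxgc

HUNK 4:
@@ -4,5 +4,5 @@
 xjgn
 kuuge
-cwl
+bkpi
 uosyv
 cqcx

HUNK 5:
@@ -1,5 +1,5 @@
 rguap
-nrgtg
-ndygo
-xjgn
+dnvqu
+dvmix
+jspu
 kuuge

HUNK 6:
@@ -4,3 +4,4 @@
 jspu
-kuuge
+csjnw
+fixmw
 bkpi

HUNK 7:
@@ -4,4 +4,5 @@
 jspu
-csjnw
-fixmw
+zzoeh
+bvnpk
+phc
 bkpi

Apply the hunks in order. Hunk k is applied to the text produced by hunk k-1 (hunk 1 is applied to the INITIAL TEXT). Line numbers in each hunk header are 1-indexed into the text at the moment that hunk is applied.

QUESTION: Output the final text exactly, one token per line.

Answer: rguap
dnvqu
dvmix
jspu
zzoeh
bvnpk
phc
bkpi
uosyv
cqcx
kxgc

Derivation:
Hunk 1: at line 3 remove [xvf,ciojg] add [cbxa,mdirw] -> 6 lines: rguap nrgtg mhkr cbxa mdirw kxgc
Hunk 2: at line 1 remove [mhkr,cbxa] add [ndygo,xjgn,kuuge] -> 7 lines: rguap nrgtg ndygo xjgn kuuge mdirw kxgc
Hunk 3: at line 5 remove [mdirw] add [cwl,uosyv,cqcx] -> 9 lines: rguap nrgtg ndygo xjgn kuuge cwl uosyv cqcx kxgc
Hunk 4: at line 4 remove [cwl] add [bkpi] -> 9 lines: rguap nrgtg ndygo xjgn kuuge bkpi uosyv cqcx kxgc
Hunk 5: at line 1 remove [nrgtg,ndygo,xjgn] add [dnvqu,dvmix,jspu] -> 9 lines: rguap dnvqu dvmix jspu kuuge bkpi uosyv cqcx kxgc
Hunk 6: at line 4 remove [kuuge] add [csjnw,fixmw] -> 10 lines: rguap dnvqu dvmix jspu csjnw fixmw bkpi uosyv cqcx kxgc
Hunk 7: at line 4 remove [csjnw,fixmw] add [zzoeh,bvnpk,phc] -> 11 lines: rguap dnvqu dvmix jspu zzoeh bvnpk phc bkpi uosyv cqcx kxgc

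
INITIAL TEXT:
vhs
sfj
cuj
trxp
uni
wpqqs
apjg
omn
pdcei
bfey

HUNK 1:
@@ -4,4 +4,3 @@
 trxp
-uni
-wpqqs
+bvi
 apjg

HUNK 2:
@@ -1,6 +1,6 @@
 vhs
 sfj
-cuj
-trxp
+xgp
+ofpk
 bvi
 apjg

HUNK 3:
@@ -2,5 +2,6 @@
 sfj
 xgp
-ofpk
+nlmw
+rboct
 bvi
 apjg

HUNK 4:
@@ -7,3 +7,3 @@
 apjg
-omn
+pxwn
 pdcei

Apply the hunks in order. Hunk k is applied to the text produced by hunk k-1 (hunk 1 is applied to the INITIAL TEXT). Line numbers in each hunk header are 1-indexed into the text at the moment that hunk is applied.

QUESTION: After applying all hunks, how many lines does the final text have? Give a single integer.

Hunk 1: at line 4 remove [uni,wpqqs] add [bvi] -> 9 lines: vhs sfj cuj trxp bvi apjg omn pdcei bfey
Hunk 2: at line 1 remove [cuj,trxp] add [xgp,ofpk] -> 9 lines: vhs sfj xgp ofpk bvi apjg omn pdcei bfey
Hunk 3: at line 2 remove [ofpk] add [nlmw,rboct] -> 10 lines: vhs sfj xgp nlmw rboct bvi apjg omn pdcei bfey
Hunk 4: at line 7 remove [omn] add [pxwn] -> 10 lines: vhs sfj xgp nlmw rboct bvi apjg pxwn pdcei bfey
Final line count: 10

Answer: 10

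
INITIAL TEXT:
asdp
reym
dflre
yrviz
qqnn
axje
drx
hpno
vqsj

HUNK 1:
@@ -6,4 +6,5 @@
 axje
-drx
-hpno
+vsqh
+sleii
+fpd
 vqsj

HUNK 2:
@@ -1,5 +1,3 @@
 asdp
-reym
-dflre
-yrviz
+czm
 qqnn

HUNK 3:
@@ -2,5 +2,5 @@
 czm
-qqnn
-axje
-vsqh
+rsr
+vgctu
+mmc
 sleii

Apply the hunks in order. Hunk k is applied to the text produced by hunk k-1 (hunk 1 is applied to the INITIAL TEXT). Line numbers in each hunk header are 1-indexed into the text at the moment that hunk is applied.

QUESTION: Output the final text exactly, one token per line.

Answer: asdp
czm
rsr
vgctu
mmc
sleii
fpd
vqsj

Derivation:
Hunk 1: at line 6 remove [drx,hpno] add [vsqh,sleii,fpd] -> 10 lines: asdp reym dflre yrviz qqnn axje vsqh sleii fpd vqsj
Hunk 2: at line 1 remove [reym,dflre,yrviz] add [czm] -> 8 lines: asdp czm qqnn axje vsqh sleii fpd vqsj
Hunk 3: at line 2 remove [qqnn,axje,vsqh] add [rsr,vgctu,mmc] -> 8 lines: asdp czm rsr vgctu mmc sleii fpd vqsj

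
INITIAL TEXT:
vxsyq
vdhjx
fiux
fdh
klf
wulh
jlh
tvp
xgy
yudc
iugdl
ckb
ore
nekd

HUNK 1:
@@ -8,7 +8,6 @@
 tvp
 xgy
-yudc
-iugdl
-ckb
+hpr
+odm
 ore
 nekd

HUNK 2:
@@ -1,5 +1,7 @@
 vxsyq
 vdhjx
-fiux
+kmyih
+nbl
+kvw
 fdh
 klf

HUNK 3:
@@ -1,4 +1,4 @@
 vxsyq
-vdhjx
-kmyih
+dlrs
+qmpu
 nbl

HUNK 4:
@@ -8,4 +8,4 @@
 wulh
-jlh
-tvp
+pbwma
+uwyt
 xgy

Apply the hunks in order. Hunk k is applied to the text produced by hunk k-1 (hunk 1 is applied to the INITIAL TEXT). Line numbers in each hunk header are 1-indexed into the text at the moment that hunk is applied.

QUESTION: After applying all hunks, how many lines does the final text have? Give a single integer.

Answer: 15

Derivation:
Hunk 1: at line 8 remove [yudc,iugdl,ckb] add [hpr,odm] -> 13 lines: vxsyq vdhjx fiux fdh klf wulh jlh tvp xgy hpr odm ore nekd
Hunk 2: at line 1 remove [fiux] add [kmyih,nbl,kvw] -> 15 lines: vxsyq vdhjx kmyih nbl kvw fdh klf wulh jlh tvp xgy hpr odm ore nekd
Hunk 3: at line 1 remove [vdhjx,kmyih] add [dlrs,qmpu] -> 15 lines: vxsyq dlrs qmpu nbl kvw fdh klf wulh jlh tvp xgy hpr odm ore nekd
Hunk 4: at line 8 remove [jlh,tvp] add [pbwma,uwyt] -> 15 lines: vxsyq dlrs qmpu nbl kvw fdh klf wulh pbwma uwyt xgy hpr odm ore nekd
Final line count: 15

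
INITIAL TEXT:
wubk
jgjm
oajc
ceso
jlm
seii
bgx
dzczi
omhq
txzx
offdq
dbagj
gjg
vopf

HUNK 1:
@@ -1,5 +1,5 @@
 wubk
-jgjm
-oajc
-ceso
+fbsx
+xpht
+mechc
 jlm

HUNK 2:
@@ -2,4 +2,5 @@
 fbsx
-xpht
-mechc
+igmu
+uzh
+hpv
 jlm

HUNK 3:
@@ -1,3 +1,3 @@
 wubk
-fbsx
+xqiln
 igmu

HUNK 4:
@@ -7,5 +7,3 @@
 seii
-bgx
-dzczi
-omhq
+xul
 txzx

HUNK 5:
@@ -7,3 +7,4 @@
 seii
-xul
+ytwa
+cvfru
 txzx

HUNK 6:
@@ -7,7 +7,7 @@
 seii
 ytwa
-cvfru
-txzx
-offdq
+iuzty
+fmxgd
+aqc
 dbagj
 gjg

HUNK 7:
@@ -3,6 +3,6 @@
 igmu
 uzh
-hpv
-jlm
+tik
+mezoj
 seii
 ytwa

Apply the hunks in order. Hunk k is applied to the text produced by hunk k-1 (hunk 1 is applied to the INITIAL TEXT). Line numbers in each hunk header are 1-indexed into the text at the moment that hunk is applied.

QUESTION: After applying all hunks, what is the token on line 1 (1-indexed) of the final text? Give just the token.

Answer: wubk

Derivation:
Hunk 1: at line 1 remove [jgjm,oajc,ceso] add [fbsx,xpht,mechc] -> 14 lines: wubk fbsx xpht mechc jlm seii bgx dzczi omhq txzx offdq dbagj gjg vopf
Hunk 2: at line 2 remove [xpht,mechc] add [igmu,uzh,hpv] -> 15 lines: wubk fbsx igmu uzh hpv jlm seii bgx dzczi omhq txzx offdq dbagj gjg vopf
Hunk 3: at line 1 remove [fbsx] add [xqiln] -> 15 lines: wubk xqiln igmu uzh hpv jlm seii bgx dzczi omhq txzx offdq dbagj gjg vopf
Hunk 4: at line 7 remove [bgx,dzczi,omhq] add [xul] -> 13 lines: wubk xqiln igmu uzh hpv jlm seii xul txzx offdq dbagj gjg vopf
Hunk 5: at line 7 remove [xul] add [ytwa,cvfru] -> 14 lines: wubk xqiln igmu uzh hpv jlm seii ytwa cvfru txzx offdq dbagj gjg vopf
Hunk 6: at line 7 remove [cvfru,txzx,offdq] add [iuzty,fmxgd,aqc] -> 14 lines: wubk xqiln igmu uzh hpv jlm seii ytwa iuzty fmxgd aqc dbagj gjg vopf
Hunk 7: at line 3 remove [hpv,jlm] add [tik,mezoj] -> 14 lines: wubk xqiln igmu uzh tik mezoj seii ytwa iuzty fmxgd aqc dbagj gjg vopf
Final line 1: wubk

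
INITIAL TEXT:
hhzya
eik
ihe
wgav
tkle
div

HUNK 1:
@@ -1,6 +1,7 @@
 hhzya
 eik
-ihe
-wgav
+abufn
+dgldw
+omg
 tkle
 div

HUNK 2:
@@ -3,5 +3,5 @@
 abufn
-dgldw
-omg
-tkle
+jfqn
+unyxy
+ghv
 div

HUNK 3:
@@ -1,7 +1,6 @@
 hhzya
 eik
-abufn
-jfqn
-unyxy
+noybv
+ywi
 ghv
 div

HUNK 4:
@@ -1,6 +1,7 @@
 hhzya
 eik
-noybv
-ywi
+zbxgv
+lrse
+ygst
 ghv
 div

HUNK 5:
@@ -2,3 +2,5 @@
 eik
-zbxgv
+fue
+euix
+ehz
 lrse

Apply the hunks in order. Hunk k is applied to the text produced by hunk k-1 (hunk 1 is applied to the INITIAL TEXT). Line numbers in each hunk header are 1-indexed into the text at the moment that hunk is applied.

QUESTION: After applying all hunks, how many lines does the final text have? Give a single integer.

Answer: 9

Derivation:
Hunk 1: at line 1 remove [ihe,wgav] add [abufn,dgldw,omg] -> 7 lines: hhzya eik abufn dgldw omg tkle div
Hunk 2: at line 3 remove [dgldw,omg,tkle] add [jfqn,unyxy,ghv] -> 7 lines: hhzya eik abufn jfqn unyxy ghv div
Hunk 3: at line 1 remove [abufn,jfqn,unyxy] add [noybv,ywi] -> 6 lines: hhzya eik noybv ywi ghv div
Hunk 4: at line 1 remove [noybv,ywi] add [zbxgv,lrse,ygst] -> 7 lines: hhzya eik zbxgv lrse ygst ghv div
Hunk 5: at line 2 remove [zbxgv] add [fue,euix,ehz] -> 9 lines: hhzya eik fue euix ehz lrse ygst ghv div
Final line count: 9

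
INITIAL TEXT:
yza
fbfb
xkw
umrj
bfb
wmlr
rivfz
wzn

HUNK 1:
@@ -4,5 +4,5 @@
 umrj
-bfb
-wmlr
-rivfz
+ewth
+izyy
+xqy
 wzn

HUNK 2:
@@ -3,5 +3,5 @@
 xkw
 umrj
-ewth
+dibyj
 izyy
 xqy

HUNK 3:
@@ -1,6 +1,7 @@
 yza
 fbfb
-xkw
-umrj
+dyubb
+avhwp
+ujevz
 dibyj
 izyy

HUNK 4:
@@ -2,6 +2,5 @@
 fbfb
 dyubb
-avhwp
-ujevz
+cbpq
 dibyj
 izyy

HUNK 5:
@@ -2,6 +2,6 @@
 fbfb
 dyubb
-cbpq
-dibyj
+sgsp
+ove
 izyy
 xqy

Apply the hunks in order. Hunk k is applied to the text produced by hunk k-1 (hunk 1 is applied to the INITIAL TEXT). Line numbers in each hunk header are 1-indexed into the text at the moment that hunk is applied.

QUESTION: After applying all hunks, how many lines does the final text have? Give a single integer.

Hunk 1: at line 4 remove [bfb,wmlr,rivfz] add [ewth,izyy,xqy] -> 8 lines: yza fbfb xkw umrj ewth izyy xqy wzn
Hunk 2: at line 3 remove [ewth] add [dibyj] -> 8 lines: yza fbfb xkw umrj dibyj izyy xqy wzn
Hunk 3: at line 1 remove [xkw,umrj] add [dyubb,avhwp,ujevz] -> 9 lines: yza fbfb dyubb avhwp ujevz dibyj izyy xqy wzn
Hunk 4: at line 2 remove [avhwp,ujevz] add [cbpq] -> 8 lines: yza fbfb dyubb cbpq dibyj izyy xqy wzn
Hunk 5: at line 2 remove [cbpq,dibyj] add [sgsp,ove] -> 8 lines: yza fbfb dyubb sgsp ove izyy xqy wzn
Final line count: 8

Answer: 8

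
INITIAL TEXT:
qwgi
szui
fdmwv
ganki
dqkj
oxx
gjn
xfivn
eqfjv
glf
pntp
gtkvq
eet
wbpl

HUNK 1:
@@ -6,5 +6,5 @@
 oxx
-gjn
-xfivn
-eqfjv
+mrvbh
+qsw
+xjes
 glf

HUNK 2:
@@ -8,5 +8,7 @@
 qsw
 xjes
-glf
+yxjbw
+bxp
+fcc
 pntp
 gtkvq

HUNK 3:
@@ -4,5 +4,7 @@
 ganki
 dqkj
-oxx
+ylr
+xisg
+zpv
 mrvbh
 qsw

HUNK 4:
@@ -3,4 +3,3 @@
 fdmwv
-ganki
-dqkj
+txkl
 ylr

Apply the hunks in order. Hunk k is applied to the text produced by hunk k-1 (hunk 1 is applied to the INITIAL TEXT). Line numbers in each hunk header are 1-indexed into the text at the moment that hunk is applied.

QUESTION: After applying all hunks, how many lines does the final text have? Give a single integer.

Hunk 1: at line 6 remove [gjn,xfivn,eqfjv] add [mrvbh,qsw,xjes] -> 14 lines: qwgi szui fdmwv ganki dqkj oxx mrvbh qsw xjes glf pntp gtkvq eet wbpl
Hunk 2: at line 8 remove [glf] add [yxjbw,bxp,fcc] -> 16 lines: qwgi szui fdmwv ganki dqkj oxx mrvbh qsw xjes yxjbw bxp fcc pntp gtkvq eet wbpl
Hunk 3: at line 4 remove [oxx] add [ylr,xisg,zpv] -> 18 lines: qwgi szui fdmwv ganki dqkj ylr xisg zpv mrvbh qsw xjes yxjbw bxp fcc pntp gtkvq eet wbpl
Hunk 4: at line 3 remove [ganki,dqkj] add [txkl] -> 17 lines: qwgi szui fdmwv txkl ylr xisg zpv mrvbh qsw xjes yxjbw bxp fcc pntp gtkvq eet wbpl
Final line count: 17

Answer: 17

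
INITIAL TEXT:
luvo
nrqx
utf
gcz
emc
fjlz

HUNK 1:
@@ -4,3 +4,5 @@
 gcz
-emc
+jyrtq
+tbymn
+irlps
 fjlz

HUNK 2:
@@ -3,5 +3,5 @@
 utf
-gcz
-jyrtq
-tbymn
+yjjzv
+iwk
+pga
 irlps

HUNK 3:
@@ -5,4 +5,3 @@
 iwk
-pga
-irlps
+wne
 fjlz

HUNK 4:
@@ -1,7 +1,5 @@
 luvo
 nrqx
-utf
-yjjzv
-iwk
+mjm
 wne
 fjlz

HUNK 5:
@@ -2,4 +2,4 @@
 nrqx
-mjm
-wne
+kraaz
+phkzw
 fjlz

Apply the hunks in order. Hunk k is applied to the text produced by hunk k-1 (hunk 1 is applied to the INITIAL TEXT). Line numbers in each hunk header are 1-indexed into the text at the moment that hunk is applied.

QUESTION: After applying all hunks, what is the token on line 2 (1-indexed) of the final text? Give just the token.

Hunk 1: at line 4 remove [emc] add [jyrtq,tbymn,irlps] -> 8 lines: luvo nrqx utf gcz jyrtq tbymn irlps fjlz
Hunk 2: at line 3 remove [gcz,jyrtq,tbymn] add [yjjzv,iwk,pga] -> 8 lines: luvo nrqx utf yjjzv iwk pga irlps fjlz
Hunk 3: at line 5 remove [pga,irlps] add [wne] -> 7 lines: luvo nrqx utf yjjzv iwk wne fjlz
Hunk 4: at line 1 remove [utf,yjjzv,iwk] add [mjm] -> 5 lines: luvo nrqx mjm wne fjlz
Hunk 5: at line 2 remove [mjm,wne] add [kraaz,phkzw] -> 5 lines: luvo nrqx kraaz phkzw fjlz
Final line 2: nrqx

Answer: nrqx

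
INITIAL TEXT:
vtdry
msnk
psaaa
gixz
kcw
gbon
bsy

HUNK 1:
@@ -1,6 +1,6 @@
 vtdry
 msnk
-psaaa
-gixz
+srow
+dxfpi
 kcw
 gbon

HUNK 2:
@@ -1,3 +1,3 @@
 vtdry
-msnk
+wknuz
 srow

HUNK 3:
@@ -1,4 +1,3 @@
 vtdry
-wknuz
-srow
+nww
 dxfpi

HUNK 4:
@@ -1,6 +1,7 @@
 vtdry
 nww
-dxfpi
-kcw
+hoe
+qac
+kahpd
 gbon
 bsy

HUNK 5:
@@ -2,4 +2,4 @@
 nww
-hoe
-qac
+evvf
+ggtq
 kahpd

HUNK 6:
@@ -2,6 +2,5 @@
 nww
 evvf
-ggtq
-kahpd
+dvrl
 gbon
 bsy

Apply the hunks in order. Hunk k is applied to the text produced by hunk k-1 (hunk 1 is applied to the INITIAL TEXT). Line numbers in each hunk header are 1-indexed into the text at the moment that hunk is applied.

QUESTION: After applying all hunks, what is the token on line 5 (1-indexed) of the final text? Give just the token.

Answer: gbon

Derivation:
Hunk 1: at line 1 remove [psaaa,gixz] add [srow,dxfpi] -> 7 lines: vtdry msnk srow dxfpi kcw gbon bsy
Hunk 2: at line 1 remove [msnk] add [wknuz] -> 7 lines: vtdry wknuz srow dxfpi kcw gbon bsy
Hunk 3: at line 1 remove [wknuz,srow] add [nww] -> 6 lines: vtdry nww dxfpi kcw gbon bsy
Hunk 4: at line 1 remove [dxfpi,kcw] add [hoe,qac,kahpd] -> 7 lines: vtdry nww hoe qac kahpd gbon bsy
Hunk 5: at line 2 remove [hoe,qac] add [evvf,ggtq] -> 7 lines: vtdry nww evvf ggtq kahpd gbon bsy
Hunk 6: at line 2 remove [ggtq,kahpd] add [dvrl] -> 6 lines: vtdry nww evvf dvrl gbon bsy
Final line 5: gbon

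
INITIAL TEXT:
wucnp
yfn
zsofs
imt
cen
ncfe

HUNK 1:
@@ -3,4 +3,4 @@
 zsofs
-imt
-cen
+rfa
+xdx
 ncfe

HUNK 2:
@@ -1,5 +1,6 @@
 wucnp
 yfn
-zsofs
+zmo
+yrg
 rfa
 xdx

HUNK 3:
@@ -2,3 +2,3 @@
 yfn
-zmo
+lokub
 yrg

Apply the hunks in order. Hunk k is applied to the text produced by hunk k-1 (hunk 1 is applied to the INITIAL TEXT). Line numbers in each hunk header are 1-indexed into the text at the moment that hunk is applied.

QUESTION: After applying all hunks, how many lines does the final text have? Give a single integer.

Hunk 1: at line 3 remove [imt,cen] add [rfa,xdx] -> 6 lines: wucnp yfn zsofs rfa xdx ncfe
Hunk 2: at line 1 remove [zsofs] add [zmo,yrg] -> 7 lines: wucnp yfn zmo yrg rfa xdx ncfe
Hunk 3: at line 2 remove [zmo] add [lokub] -> 7 lines: wucnp yfn lokub yrg rfa xdx ncfe
Final line count: 7

Answer: 7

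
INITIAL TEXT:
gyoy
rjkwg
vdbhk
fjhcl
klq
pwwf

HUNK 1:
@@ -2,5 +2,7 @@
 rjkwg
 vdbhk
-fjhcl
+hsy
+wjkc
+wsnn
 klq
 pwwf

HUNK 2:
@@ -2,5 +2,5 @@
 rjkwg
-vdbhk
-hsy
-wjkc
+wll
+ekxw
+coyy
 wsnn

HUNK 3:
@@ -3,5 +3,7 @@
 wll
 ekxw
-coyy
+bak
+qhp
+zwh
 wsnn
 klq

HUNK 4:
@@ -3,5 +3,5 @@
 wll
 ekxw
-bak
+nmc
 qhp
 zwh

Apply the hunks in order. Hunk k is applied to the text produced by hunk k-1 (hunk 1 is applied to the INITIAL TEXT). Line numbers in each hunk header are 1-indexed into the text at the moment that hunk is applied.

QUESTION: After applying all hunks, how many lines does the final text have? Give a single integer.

Answer: 10

Derivation:
Hunk 1: at line 2 remove [fjhcl] add [hsy,wjkc,wsnn] -> 8 lines: gyoy rjkwg vdbhk hsy wjkc wsnn klq pwwf
Hunk 2: at line 2 remove [vdbhk,hsy,wjkc] add [wll,ekxw,coyy] -> 8 lines: gyoy rjkwg wll ekxw coyy wsnn klq pwwf
Hunk 3: at line 3 remove [coyy] add [bak,qhp,zwh] -> 10 lines: gyoy rjkwg wll ekxw bak qhp zwh wsnn klq pwwf
Hunk 4: at line 3 remove [bak] add [nmc] -> 10 lines: gyoy rjkwg wll ekxw nmc qhp zwh wsnn klq pwwf
Final line count: 10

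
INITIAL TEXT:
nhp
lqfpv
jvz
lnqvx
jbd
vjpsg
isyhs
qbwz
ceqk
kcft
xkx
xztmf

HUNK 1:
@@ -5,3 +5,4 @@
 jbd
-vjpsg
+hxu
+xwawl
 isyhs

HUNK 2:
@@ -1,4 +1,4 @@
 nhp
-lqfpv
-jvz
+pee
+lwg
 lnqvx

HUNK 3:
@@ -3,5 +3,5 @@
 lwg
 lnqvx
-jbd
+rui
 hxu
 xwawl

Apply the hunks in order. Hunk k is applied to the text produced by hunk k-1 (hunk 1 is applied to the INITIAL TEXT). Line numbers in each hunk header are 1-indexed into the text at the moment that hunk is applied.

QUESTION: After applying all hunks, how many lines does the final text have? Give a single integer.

Hunk 1: at line 5 remove [vjpsg] add [hxu,xwawl] -> 13 lines: nhp lqfpv jvz lnqvx jbd hxu xwawl isyhs qbwz ceqk kcft xkx xztmf
Hunk 2: at line 1 remove [lqfpv,jvz] add [pee,lwg] -> 13 lines: nhp pee lwg lnqvx jbd hxu xwawl isyhs qbwz ceqk kcft xkx xztmf
Hunk 3: at line 3 remove [jbd] add [rui] -> 13 lines: nhp pee lwg lnqvx rui hxu xwawl isyhs qbwz ceqk kcft xkx xztmf
Final line count: 13

Answer: 13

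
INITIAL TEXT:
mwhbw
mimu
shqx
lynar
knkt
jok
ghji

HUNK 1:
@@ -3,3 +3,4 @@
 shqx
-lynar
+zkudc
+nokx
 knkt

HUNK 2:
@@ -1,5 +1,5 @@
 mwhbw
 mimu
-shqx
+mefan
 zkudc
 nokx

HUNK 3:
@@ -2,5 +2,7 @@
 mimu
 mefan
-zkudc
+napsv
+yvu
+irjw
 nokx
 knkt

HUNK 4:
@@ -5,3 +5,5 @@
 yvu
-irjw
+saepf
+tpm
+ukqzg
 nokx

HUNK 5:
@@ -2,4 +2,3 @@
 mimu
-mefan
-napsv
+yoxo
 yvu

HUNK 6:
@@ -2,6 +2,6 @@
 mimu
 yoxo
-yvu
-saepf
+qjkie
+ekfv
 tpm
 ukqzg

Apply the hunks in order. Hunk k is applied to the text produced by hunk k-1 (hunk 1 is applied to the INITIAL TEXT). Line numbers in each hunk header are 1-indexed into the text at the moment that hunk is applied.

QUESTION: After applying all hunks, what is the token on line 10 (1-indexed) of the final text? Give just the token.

Hunk 1: at line 3 remove [lynar] add [zkudc,nokx] -> 8 lines: mwhbw mimu shqx zkudc nokx knkt jok ghji
Hunk 2: at line 1 remove [shqx] add [mefan] -> 8 lines: mwhbw mimu mefan zkudc nokx knkt jok ghji
Hunk 3: at line 2 remove [zkudc] add [napsv,yvu,irjw] -> 10 lines: mwhbw mimu mefan napsv yvu irjw nokx knkt jok ghji
Hunk 4: at line 5 remove [irjw] add [saepf,tpm,ukqzg] -> 12 lines: mwhbw mimu mefan napsv yvu saepf tpm ukqzg nokx knkt jok ghji
Hunk 5: at line 2 remove [mefan,napsv] add [yoxo] -> 11 lines: mwhbw mimu yoxo yvu saepf tpm ukqzg nokx knkt jok ghji
Hunk 6: at line 2 remove [yvu,saepf] add [qjkie,ekfv] -> 11 lines: mwhbw mimu yoxo qjkie ekfv tpm ukqzg nokx knkt jok ghji
Final line 10: jok

Answer: jok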